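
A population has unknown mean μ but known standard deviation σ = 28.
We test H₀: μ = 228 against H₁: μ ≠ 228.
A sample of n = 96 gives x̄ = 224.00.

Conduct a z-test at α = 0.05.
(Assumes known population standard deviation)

Answer: z = -1.3997, fail to reject H₀

Derivation:
Standard error: SE = σ/√n = 28/√96 = 2.8577
z-statistic: z = (x̄ - μ₀)/SE = (224.00 - 228)/2.8577 = -1.3997
Critical value: ±1.960
p-value = 0.1616
Decision: fail to reject H₀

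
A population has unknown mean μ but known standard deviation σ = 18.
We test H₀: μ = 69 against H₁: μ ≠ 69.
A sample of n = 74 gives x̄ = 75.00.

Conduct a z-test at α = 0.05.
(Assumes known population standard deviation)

Answer: z = 2.8674, reject H₀

Derivation:
Standard error: SE = σ/√n = 18/√74 = 2.0925
z-statistic: z = (x̄ - μ₀)/SE = (75.00 - 69)/2.0925 = 2.8674
Critical value: ±1.960
p-value = 0.0041
Decision: reject H₀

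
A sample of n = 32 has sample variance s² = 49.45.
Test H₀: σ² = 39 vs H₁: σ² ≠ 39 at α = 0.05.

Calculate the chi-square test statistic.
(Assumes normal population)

df = n - 1 = 31
χ² = (n-1)s²/σ₀² = 31×49.45/39 = 39.3064
Critical values: χ²_{0.975,31} = 17.539, χ²_{0.025,31} = 48.232
Rejection region: χ² < 17.539 or χ² > 48.232
Decision: fail to reject H₀

Answer: χ² = 39.3064, fail to reject H₀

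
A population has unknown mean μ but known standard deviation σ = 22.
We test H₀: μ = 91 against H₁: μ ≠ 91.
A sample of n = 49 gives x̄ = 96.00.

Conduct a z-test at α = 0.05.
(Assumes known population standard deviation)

Standard error: SE = σ/√n = 22/√49 = 3.1429
z-statistic: z = (x̄ - μ₀)/SE = (96.00 - 91)/3.1429 = 1.5909
Critical value: ±1.960
p-value = 0.1116
Decision: fail to reject H₀

Answer: z = 1.5909, fail to reject H₀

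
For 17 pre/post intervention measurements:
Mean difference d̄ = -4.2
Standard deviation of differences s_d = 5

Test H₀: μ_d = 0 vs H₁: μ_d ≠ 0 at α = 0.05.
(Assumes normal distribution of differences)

Answer: t = -3.4633, reject H₀

Derivation:
df = n - 1 = 16
SE = s_d/√n = 5/√17 = 1.2127
t = d̄/SE = -4.2/1.2127 = -3.4633
Critical value: t_{0.025,16} = ±2.120
p-value ≈ 0.0032
Decision: reject H₀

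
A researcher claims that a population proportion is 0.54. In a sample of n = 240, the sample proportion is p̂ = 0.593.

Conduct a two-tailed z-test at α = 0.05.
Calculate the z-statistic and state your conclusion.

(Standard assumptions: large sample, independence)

Answer: z = 1.6474, fail to reject H₀

Derivation:
H₀: p = 0.54, H₁: p ≠ 0.54
Standard error: SE = √(p₀(1-p₀)/n) = √(0.54×0.46/240) = 0.032171
z-statistic: z = (p̂ - p₀)/SE = (0.593 - 0.54)/0.032171 = 1.6474
Critical value: z_0.025 = ±1.960
p-value = 0.0995
Decision: fail to reject H₀ at α = 0.05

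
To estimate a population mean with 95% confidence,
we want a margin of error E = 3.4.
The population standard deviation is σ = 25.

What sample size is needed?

Answer: n = 208

Derivation:
z_0.025 = 1.960
n = (z×σ/E)² = (1.960×25/3.4)²
n = 207.6990
Round up: n = 208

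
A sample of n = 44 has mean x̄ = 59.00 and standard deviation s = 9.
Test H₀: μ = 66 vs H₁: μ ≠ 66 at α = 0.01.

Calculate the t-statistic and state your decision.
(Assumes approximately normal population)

df = n - 1 = 43
SE = s/√n = 9/√44 = 1.3568
t = (x̄ - μ₀)/SE = (59.00 - 66)/1.3568 = -5.1592
Critical value: t_{0.005,43} = ±2.695
p-value < 0.0001
Decision: reject H₀

Answer: t = -5.1592, reject H₀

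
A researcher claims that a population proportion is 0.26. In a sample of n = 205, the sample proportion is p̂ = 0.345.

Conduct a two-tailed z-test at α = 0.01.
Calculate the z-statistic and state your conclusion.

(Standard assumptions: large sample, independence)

Answer: z = 2.7745, reject H₀

Derivation:
H₀: p = 0.26, H₁: p ≠ 0.26
Standard error: SE = √(p₀(1-p₀)/n) = √(0.26×0.74/205) = 0.030636
z-statistic: z = (p̂ - p₀)/SE = (0.345 - 0.26)/0.030636 = 2.7745
Critical value: z_0.005 = ±2.576
p-value = 0.0055
Decision: reject H₀ at α = 0.01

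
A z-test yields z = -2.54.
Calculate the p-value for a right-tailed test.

For z = -2.54:
p = P(Z > -2.54) = 1 - Φ(-2.54) = 0.9945

Answer: p-value ≈ 0.9945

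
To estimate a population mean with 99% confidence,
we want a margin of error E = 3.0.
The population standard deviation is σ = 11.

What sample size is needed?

z_0.005 = 2.576
n = (z×σ/E)² = (2.576×11/3.0)²
n = 89.2143
Round up: n = 90

Answer: n = 90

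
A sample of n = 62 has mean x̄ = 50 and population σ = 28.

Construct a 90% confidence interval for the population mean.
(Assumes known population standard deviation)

Confidence level: 90%, α = 0.1
z_0.05 = 1.645
SE = σ/√n = 28/√62 = 3.5560
Margin of error = 1.645 × 3.5560 = 5.8496
CI: x̄ ± margin = 50 ± 5.8496
CI: (44.1504, 55.8496)

Answer: (44.1504, 55.8496)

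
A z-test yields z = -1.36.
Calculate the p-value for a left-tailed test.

For z = -1.36:
p = P(Z < -1.36) = Φ(-1.36) = 0.0869

Answer: p-value ≈ 0.0869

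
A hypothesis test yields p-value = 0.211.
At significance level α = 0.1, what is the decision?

Answer: fail to reject H₀

Derivation:
Compare p-value to α:
0.211 ≥ 0.1
Decision: fail to reject H₀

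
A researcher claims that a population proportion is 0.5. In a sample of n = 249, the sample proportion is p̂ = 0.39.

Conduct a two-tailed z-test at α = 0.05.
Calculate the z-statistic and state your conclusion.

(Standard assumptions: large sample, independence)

H₀: p = 0.5, H₁: p ≠ 0.5
Standard error: SE = √(p₀(1-p₀)/n) = √(0.5×0.5/249) = 0.031686
z-statistic: z = (p̂ - p₀)/SE = (0.39 - 0.5)/0.031686 = -3.4716
Critical value: z_0.025 = ±1.960
p-value = 0.0005
Decision: reject H₀ at α = 0.05

Answer: z = -3.4716, reject H₀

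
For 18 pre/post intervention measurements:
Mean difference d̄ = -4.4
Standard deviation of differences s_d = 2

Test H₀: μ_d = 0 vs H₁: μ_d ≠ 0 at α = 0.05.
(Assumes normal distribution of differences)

Answer: t = -9.3339, reject H₀

Derivation:
df = n - 1 = 17
SE = s_d/√n = 2/√18 = 0.4714
t = d̄/SE = -4.4/0.4714 = -9.3339
Critical value: t_{0.025,17} = ±2.110
p-value < 0.0001
Decision: reject H₀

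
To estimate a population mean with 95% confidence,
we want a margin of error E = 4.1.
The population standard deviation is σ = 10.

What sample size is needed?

z_0.025 = 1.960
n = (z×σ/E)² = (1.960×10/4.1)²
n = 22.8531
Round up: n = 23

Answer: n = 23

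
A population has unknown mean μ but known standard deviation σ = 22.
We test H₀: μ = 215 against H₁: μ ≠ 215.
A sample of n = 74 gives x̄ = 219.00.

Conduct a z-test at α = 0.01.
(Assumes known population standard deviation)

Standard error: SE = σ/√n = 22/√74 = 2.5574
z-statistic: z = (x̄ - μ₀)/SE = (219.00 - 215)/2.5574 = 1.5641
Critical value: ±2.576
p-value = 0.1178
Decision: fail to reject H₀

Answer: z = 1.5641, fail to reject H₀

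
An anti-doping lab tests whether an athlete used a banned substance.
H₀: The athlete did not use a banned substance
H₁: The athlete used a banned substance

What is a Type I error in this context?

Answer: Falsely accusing a clean athlete of doping

Derivation:
Type I error: rejecting H₀ when it is actually true (false positive).
Type II error: failing to reject H₀ when H₁ is actually true (false negative).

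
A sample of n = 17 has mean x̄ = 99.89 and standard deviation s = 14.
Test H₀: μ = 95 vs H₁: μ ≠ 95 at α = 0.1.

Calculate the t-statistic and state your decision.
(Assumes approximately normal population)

df = n - 1 = 16
SE = s/√n = 14/√17 = 3.3955
t = (x̄ - μ₀)/SE = (99.89 - 95)/3.3955 = 1.4401
Critical value: t_{0.05,16} = ±1.746
p-value ≈ 0.1691
Decision: fail to reject H₀

Answer: t = 1.4401, fail to reject H₀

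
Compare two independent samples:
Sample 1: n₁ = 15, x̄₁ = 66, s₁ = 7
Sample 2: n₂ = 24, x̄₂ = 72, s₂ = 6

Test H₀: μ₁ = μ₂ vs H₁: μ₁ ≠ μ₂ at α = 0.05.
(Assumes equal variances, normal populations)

Pooled variance: s²_p = [14×7² + 23×6²]/(37) = 40.9189
s_p = 6.3968
SE = s_p×√(1/n₁ + 1/n₂) = 6.3968×√(1/15 + 1/24) = 2.1054
t = (x̄₁ - x̄₂)/SE = (66 - 72)/2.1054 = -2.8498
df = 37, t-critical = ±2.026
Decision: reject H₀

Answer: t = -2.8498, reject H₀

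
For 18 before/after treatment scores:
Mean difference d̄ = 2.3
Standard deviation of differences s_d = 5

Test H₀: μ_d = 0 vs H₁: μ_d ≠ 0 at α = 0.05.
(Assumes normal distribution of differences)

df = n - 1 = 17
SE = s_d/√n = 5/√18 = 1.1785
t = d̄/SE = 2.3/1.1785 = 1.9516
Critical value: t_{0.025,17} = ±2.110
p-value ≈ 0.0677
Decision: fail to reject H₀

Answer: t = 1.9516, fail to reject H₀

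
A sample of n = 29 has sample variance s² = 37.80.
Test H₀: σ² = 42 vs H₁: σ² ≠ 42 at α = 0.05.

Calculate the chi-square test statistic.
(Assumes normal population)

df = n - 1 = 28
χ² = (n-1)s²/σ₀² = 28×37.80/42 = 25.2000
Critical values: χ²_{0.975,28} = 15.308, χ²_{0.025,28} = 44.461
Rejection region: χ² < 15.308 or χ² > 44.461
Decision: fail to reject H₀

Answer: χ² = 25.2000, fail to reject H₀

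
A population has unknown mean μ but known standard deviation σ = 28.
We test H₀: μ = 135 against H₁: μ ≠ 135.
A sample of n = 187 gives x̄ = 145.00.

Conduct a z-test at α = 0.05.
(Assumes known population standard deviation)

Standard error: SE = σ/√n = 28/√187 = 2.0476
z-statistic: z = (x̄ - μ₀)/SE = (145.00 - 135)/2.0476 = 4.8838
Critical value: ±1.960
p-value < 0.0001
Decision: reject H₀

Answer: z = 4.8838, reject H₀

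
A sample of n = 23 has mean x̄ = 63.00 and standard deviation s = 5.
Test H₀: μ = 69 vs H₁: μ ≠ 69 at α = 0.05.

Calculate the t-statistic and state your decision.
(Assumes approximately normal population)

Answer: t = -5.7548, reject H₀

Derivation:
df = n - 1 = 22
SE = s/√n = 5/√23 = 1.0426
t = (x̄ - μ₀)/SE = (63.00 - 69)/1.0426 = -5.7548
Critical value: t_{0.025,22} = ±2.074
p-value < 0.0001
Decision: reject H₀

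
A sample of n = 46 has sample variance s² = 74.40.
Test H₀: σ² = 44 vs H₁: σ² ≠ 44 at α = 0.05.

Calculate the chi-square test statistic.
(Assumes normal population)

df = n - 1 = 45
χ² = (n-1)s²/σ₀² = 45×74.40/44 = 76.0909
Critical values: χ²_{0.975,45} = 28.366, χ²_{0.025,45} = 65.410
Rejection region: χ² < 28.366 or χ² > 65.410
Decision: reject H₀

Answer: χ² = 76.0909, reject H₀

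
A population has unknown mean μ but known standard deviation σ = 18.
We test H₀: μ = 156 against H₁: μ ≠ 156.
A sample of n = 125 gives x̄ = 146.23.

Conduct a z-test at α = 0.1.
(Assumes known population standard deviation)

Standard error: SE = σ/√n = 18/√125 = 1.6100
z-statistic: z = (x̄ - μ₀)/SE = (146.23 - 156)/1.6100 = -6.0683
Critical value: ±1.645
p-value < 0.0001
Decision: reject H₀

Answer: z = -6.0683, reject H₀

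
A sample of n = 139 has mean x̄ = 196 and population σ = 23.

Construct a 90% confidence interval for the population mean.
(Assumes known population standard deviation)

Confidence level: 90%, α = 0.1
z_0.05 = 1.645
SE = σ/√n = 23/√139 = 1.9508
Margin of error = 1.645 × 1.9508 = 3.2091
CI: x̄ ± margin = 196 ± 3.2091
CI: (192.7909, 199.2091)

Answer: (192.7909, 199.2091)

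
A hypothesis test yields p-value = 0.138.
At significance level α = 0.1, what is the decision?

Answer: fail to reject H₀

Derivation:
Compare p-value to α:
0.138 ≥ 0.1
Decision: fail to reject H₀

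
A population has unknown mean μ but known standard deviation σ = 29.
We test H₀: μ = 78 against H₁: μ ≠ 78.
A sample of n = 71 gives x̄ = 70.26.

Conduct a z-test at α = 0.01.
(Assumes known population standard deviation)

Answer: z = -2.2489, fail to reject H₀

Derivation:
Standard error: SE = σ/√n = 29/√71 = 3.4417
z-statistic: z = (x̄ - μ₀)/SE = (70.26 - 78)/3.4417 = -2.2489
Critical value: ±2.576
p-value = 0.0245
Decision: fail to reject H₀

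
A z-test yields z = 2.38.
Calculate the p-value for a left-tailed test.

Answer: p-value ≈ 0.9913

Derivation:
For z = 2.38:
p = P(Z < 2.38) = Φ(2.38) = 0.9913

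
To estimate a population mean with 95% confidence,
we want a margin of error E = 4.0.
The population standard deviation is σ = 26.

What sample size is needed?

z_0.025 = 1.960
n = (z×σ/E)² = (1.960×26/4.0)²
n = 162.3076
Round up: n = 163

Answer: n = 163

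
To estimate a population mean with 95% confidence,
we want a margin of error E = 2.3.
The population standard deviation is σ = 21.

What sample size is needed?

Answer: n = 321

Derivation:
z_0.025 = 1.960
n = (z×σ/E)² = (1.960×21/2.3)²
n = 320.2544
Round up: n = 321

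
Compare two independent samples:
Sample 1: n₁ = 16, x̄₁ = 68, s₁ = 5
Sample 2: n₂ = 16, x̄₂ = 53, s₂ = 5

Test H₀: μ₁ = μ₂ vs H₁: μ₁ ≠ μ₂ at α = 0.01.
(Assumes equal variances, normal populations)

Pooled variance: s²_p = [15×5² + 15×5²]/(30) = 25.0000
s_p = 5.0000
SE = s_p×√(1/n₁ + 1/n₂) = 5.0000×√(1/16 + 1/16) = 1.7678
t = (x̄₁ - x̄₂)/SE = (68 - 53)/1.7678 = 8.4851
df = 30, t-critical = ±2.750
Decision: reject H₀

Answer: t = 8.4851, reject H₀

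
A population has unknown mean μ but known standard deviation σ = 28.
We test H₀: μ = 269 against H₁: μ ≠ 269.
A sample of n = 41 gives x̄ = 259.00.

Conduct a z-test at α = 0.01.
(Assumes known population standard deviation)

Standard error: SE = σ/√n = 28/√41 = 4.3729
z-statistic: z = (x̄ - μ₀)/SE = (259.00 - 269)/4.3729 = -2.2868
Critical value: ±2.576
p-value = 0.0222
Decision: fail to reject H₀

Answer: z = -2.2868, fail to reject H₀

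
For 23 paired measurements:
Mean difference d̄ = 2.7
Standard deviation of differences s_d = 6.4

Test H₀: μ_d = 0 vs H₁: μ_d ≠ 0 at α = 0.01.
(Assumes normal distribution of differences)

Answer: t = 2.0232, fail to reject H₀

Derivation:
df = n - 1 = 22
SE = s_d/√n = 6.4/√23 = 1.3345
t = d̄/SE = 2.7/1.3345 = 2.0232
Critical value: t_{0.005,22} = ±2.819
p-value ≈ 0.0554
Decision: fail to reject H₀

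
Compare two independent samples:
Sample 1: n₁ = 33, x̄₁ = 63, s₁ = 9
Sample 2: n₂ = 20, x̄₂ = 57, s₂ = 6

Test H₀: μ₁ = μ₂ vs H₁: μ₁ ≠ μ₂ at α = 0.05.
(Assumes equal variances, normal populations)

Answer: t = 2.6418, reject H₀

Derivation:
Pooled variance: s²_p = [32×9² + 19×6²]/(51) = 64.2353
s_p = 8.0147
SE = s_p×√(1/n₁ + 1/n₂) = 8.0147×√(1/33 + 1/20) = 2.2712
t = (x̄₁ - x̄₂)/SE = (63 - 57)/2.2712 = 2.6418
df = 51, t-critical = ±2.008
Decision: reject H₀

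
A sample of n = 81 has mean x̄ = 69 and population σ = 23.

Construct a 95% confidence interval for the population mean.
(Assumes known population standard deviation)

Confidence level: 95%, α = 0.05
z_0.025 = 1.960
SE = σ/√n = 23/√81 = 2.5556
Margin of error = 1.960 × 2.5556 = 5.0090
CI: x̄ ± margin = 69 ± 5.0090
CI: (63.9910, 74.0090)

Answer: (63.9910, 74.0090)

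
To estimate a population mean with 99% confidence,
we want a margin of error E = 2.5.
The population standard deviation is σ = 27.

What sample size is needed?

z_0.005 = 2.576
n = (z×σ/E)² = (2.576×27/2.5)²
n = 773.9969
Round up: n = 774

Answer: n = 774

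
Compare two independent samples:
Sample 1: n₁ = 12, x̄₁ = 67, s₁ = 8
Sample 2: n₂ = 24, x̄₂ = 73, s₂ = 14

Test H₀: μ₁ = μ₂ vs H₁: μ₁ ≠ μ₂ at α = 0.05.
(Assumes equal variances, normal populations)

Answer: t = -1.3707, fail to reject H₀

Derivation:
Pooled variance: s²_p = [11×8² + 23×14²]/(34) = 153.2941
s_p = 12.3812
SE = s_p×√(1/n₁ + 1/n₂) = 12.3812×√(1/12 + 1/24) = 4.3774
t = (x̄₁ - x̄₂)/SE = (67 - 73)/4.3774 = -1.3707
df = 34, t-critical = ±2.032
Decision: fail to reject H₀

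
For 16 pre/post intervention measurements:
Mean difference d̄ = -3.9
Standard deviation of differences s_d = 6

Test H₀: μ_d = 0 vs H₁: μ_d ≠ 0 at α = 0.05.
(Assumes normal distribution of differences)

Answer: t = -2.6000, reject H₀

Derivation:
df = n - 1 = 15
SE = s_d/√n = 6/√16 = 1.5000
t = d̄/SE = -3.9/1.5000 = -2.6000
Critical value: t_{0.025,15} = ±2.131
p-value ≈ 0.0201
Decision: reject H₀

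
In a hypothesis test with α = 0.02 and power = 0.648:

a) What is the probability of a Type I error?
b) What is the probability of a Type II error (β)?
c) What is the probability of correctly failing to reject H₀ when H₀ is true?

Answer: a) 0.02, b) 0.352, c) 0.98

Derivation:
a) Type I error probability = α = 0.02
b) Power = P(reject H₀ | H₁ true) = 1 - β = 0.648, so Type II error probability = β = 1 - Power = 0.352
c) P(fail to reject H₀ | H₀ true) = 1 - α = 0.98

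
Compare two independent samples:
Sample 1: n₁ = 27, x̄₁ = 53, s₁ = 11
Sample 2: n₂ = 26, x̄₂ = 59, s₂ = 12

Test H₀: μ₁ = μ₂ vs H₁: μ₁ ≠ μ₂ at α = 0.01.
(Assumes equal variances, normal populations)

Answer: t = -1.8986, fail to reject H₀

Derivation:
Pooled variance: s²_p = [26×11² + 25×12²]/(51) = 132.2745
s_p = 11.5011
SE = s_p×√(1/n₁ + 1/n₂) = 11.5011×√(1/27 + 1/26) = 3.1602
t = (x̄₁ - x̄₂)/SE = (53 - 59)/3.1602 = -1.8986
df = 51, t-critical = ±2.676
Decision: fail to reject H₀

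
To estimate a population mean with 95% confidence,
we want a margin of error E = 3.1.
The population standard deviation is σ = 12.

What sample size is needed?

Answer: n = 58

Derivation:
z_0.025 = 1.960
n = (z×σ/E)² = (1.960×12/3.1)²
n = 57.5640
Round up: n = 58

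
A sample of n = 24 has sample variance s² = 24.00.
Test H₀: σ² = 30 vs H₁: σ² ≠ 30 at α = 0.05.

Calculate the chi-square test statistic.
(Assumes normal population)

df = n - 1 = 23
χ² = (n-1)s²/σ₀² = 23×24.00/30 = 18.4000
Critical values: χ²_{0.975,23} = 11.689, χ²_{0.025,23} = 38.076
Rejection region: χ² < 11.689 or χ² > 38.076
Decision: fail to reject H₀

Answer: χ² = 18.4000, fail to reject H₀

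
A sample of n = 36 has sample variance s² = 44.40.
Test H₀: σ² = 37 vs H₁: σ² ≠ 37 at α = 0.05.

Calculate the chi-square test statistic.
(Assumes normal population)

Answer: χ² = 42.0000, fail to reject H₀

Derivation:
df = n - 1 = 35
χ² = (n-1)s²/σ₀² = 35×44.40/37 = 42.0000
Critical values: χ²_{0.975,35} = 20.569, χ²_{0.025,35} = 53.203
Rejection region: χ² < 20.569 or χ² > 53.203
Decision: fail to reject H₀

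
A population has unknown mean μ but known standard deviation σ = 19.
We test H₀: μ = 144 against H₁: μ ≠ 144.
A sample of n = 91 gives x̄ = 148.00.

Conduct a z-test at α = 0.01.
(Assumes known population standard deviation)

Answer: z = 2.0083, fail to reject H₀

Derivation:
Standard error: SE = σ/√n = 19/√91 = 1.9917
z-statistic: z = (x̄ - μ₀)/SE = (148.00 - 144)/1.9917 = 2.0083
Critical value: ±2.576
p-value = 0.0446
Decision: fail to reject H₀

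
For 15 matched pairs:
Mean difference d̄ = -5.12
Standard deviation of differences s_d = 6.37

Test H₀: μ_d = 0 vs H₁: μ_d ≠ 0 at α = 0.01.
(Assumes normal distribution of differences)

df = n - 1 = 14
SE = s_d/√n = 6.37/√15 = 1.6447
t = d̄/SE = -5.12/1.6447 = -3.1130
Critical value: t_{0.005,14} = ±2.977
p-value ≈ 0.0076
Decision: reject H₀

Answer: t = -3.1130, reject H₀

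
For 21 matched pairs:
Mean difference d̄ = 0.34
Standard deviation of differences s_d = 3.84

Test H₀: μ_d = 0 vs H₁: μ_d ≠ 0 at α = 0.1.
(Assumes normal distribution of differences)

df = n - 1 = 20
SE = s_d/√n = 3.84/√21 = 0.8380
t = d̄/SE = 0.34/0.8380 = 0.4057
Critical value: t_{0.05,20} = ±1.725
p-value ≈ 0.6893
Decision: fail to reject H₀

Answer: t = 0.4057, fail to reject H₀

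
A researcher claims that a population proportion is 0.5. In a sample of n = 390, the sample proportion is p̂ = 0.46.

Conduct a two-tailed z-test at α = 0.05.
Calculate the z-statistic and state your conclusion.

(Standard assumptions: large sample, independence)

H₀: p = 0.5, H₁: p ≠ 0.5
Standard error: SE = √(p₀(1-p₀)/n) = √(0.5×0.5/390) = 0.025318
z-statistic: z = (p̂ - p₀)/SE = (0.46 - 0.5)/0.025318 = -1.5799
Critical value: z_0.025 = ±1.960
p-value = 0.1141
Decision: fail to reject H₀ at α = 0.05

Answer: z = -1.5799, fail to reject H₀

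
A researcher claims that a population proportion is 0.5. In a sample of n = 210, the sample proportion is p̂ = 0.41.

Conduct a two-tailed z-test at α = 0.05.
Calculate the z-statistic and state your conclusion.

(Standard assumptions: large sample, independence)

H₀: p = 0.5, H₁: p ≠ 0.5
Standard error: SE = √(p₀(1-p₀)/n) = √(0.5×0.5/210) = 0.034503
z-statistic: z = (p̂ - p₀)/SE = (0.41 - 0.5)/0.034503 = -2.6085
Critical value: z_0.025 = ±1.960
p-value = 0.0091
Decision: reject H₀ at α = 0.05

Answer: z = -2.6085, reject H₀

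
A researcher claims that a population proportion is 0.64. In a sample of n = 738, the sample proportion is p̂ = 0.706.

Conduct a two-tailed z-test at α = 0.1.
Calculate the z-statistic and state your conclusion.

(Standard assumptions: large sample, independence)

Answer: z = 3.7354, reject H₀

Derivation:
H₀: p = 0.64, H₁: p ≠ 0.64
Standard error: SE = √(p₀(1-p₀)/n) = √(0.64×0.36/738) = 0.017669
z-statistic: z = (p̂ - p₀)/SE = (0.706 - 0.64)/0.017669 = 3.7354
Critical value: z_0.05 = ±1.645
p-value = 0.0002
Decision: reject H₀ at α = 0.1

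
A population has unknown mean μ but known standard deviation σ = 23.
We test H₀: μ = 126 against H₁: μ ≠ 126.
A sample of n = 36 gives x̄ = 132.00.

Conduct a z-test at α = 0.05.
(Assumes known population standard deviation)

Standard error: SE = σ/√n = 23/√36 = 3.8333
z-statistic: z = (x̄ - μ₀)/SE = (132.00 - 126)/3.8333 = 1.5652
Critical value: ±1.960
p-value = 0.1175
Decision: fail to reject H₀

Answer: z = 1.5652, fail to reject H₀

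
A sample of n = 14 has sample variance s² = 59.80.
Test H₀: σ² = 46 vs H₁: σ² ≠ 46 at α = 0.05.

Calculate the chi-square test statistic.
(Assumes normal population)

df = n - 1 = 13
χ² = (n-1)s²/σ₀² = 13×59.80/46 = 16.9000
Critical values: χ²_{0.975,13} = 5.009, χ²_{0.025,13} = 24.736
Rejection region: χ² < 5.009 or χ² > 24.736
Decision: fail to reject H₀

Answer: χ² = 16.9000, fail to reject H₀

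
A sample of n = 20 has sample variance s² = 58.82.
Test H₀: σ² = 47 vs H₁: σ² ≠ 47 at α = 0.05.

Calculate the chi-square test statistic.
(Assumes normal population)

Answer: χ² = 23.7783, fail to reject H₀

Derivation:
df = n - 1 = 19
χ² = (n-1)s²/σ₀² = 19×58.82/47 = 23.7783
Critical values: χ²_{0.975,19} = 8.907, χ²_{0.025,19} = 32.852
Rejection region: χ² < 8.907 or χ² > 32.852
Decision: fail to reject H₀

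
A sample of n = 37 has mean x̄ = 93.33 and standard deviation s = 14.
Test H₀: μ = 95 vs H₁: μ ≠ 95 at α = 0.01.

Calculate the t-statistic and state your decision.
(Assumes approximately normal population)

df = n - 1 = 36
SE = s/√n = 14/√37 = 2.3016
t = (x̄ - μ₀)/SE = (93.33 - 95)/2.3016 = -0.7256
Critical value: t_{0.005,36} = ±2.719
p-value ≈ 0.4728
Decision: fail to reject H₀

Answer: t = -0.7256, fail to reject H₀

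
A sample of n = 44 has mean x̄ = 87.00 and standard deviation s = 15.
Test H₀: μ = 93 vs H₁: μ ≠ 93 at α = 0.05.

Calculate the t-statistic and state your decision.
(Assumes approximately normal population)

Answer: t = -2.6533, reject H₀

Derivation:
df = n - 1 = 43
SE = s/√n = 15/√44 = 2.2613
t = (x̄ - μ₀)/SE = (87.00 - 93)/2.2613 = -2.6533
Critical value: t_{0.025,43} = ±2.017
p-value ≈ 0.0111
Decision: reject H₀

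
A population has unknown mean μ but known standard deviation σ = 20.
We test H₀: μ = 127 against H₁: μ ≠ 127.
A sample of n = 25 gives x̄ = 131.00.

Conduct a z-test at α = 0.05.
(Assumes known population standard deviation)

Standard error: SE = σ/√n = 20/√25 = 4.0000
z-statistic: z = (x̄ - μ₀)/SE = (131.00 - 127)/4.0000 = 1.0000
Critical value: ±1.960
p-value = 0.3173
Decision: fail to reject H₀

Answer: z = 1.0000, fail to reject H₀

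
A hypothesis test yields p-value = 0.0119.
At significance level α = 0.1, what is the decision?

Answer: reject H₀

Derivation:
Compare p-value to α:
0.0119 < 0.1
Decision: reject H₀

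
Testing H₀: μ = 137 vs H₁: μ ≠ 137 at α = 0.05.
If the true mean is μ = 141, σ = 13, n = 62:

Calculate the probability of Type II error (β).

SE = σ/√n = 13/√62 = 1.6510
Critical values: μ₀ ± z_0.025×SE = 137 ± 1.960×1.6510
Acceptance region: (133.7640, 140.2360)
Under H₁ (μ = 141): z_high = (140.2360 - 141)/1.6510 = -0.4627, z_low = (133.7640 - 141)/1.6510 = -4.3828
β = P(not reject | H₁) = Φ(-0.4627) - Φ(-4.3828) ≈ 0.3218

Answer: β ≈ 0.3218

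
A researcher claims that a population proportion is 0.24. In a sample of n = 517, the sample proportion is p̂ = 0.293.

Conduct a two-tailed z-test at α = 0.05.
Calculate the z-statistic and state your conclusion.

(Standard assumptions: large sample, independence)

H₀: p = 0.24, H₁: p ≠ 0.24
Standard error: SE = √(p₀(1-p₀)/n) = √(0.24×0.76/517) = 0.018783
z-statistic: z = (p̂ - p₀)/SE = (0.293 - 0.24)/0.018783 = 2.8217
Critical value: z_0.025 = ±1.960
p-value = 0.0048
Decision: reject H₀ at α = 0.05

Answer: z = 2.8217, reject H₀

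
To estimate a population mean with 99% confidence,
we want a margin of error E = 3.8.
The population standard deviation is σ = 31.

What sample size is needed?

z_0.005 = 2.576
n = (z×σ/E)² = (2.576×31/3.8)²
n = 441.6192
Round up: n = 442

Answer: n = 442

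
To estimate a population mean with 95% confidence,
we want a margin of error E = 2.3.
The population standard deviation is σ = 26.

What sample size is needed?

Answer: n = 491

Derivation:
z_0.025 = 1.960
n = (z×σ/E)² = (1.960×26/2.3)²
n = 490.9115
Round up: n = 491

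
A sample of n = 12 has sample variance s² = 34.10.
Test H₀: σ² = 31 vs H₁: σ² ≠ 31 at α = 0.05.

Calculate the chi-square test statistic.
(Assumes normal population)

Answer: χ² = 12.1000, fail to reject H₀

Derivation:
df = n - 1 = 11
χ² = (n-1)s²/σ₀² = 11×34.10/31 = 12.1000
Critical values: χ²_{0.975,11} = 3.816, χ²_{0.025,11} = 21.920
Rejection region: χ² < 3.816 or χ² > 21.920
Decision: fail to reject H₀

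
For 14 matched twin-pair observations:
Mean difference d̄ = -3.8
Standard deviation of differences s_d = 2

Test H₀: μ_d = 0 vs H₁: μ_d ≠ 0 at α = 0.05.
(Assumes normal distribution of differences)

df = n - 1 = 13
SE = s_d/√n = 2/√14 = 0.5345
t = d̄/SE = -3.8/0.5345 = -7.1094
Critical value: t_{0.025,13} = ±2.160
p-value < 0.0001
Decision: reject H₀

Answer: t = -7.1094, reject H₀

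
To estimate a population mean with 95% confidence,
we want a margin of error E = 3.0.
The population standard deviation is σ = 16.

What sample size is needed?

Answer: n = 110

Derivation:
z_0.025 = 1.960
n = (z×σ/E)² = (1.960×16/3.0)²
n = 109.2722
Round up: n = 110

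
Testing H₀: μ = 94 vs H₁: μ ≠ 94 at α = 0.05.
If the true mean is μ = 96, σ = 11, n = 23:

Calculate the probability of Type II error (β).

SE = σ/√n = 11/√23 = 2.2937
Critical values: μ₀ ± z_0.025×SE = 94 ± 1.960×2.2937
Acceptance region: (89.5043, 98.4957)
Under H₁ (μ = 96): z_high = (98.4957 - 96)/2.2937 = 1.0881, z_low = (89.5043 - 96)/2.2937 = -2.8320
β = P(not reject | H₁) = Φ(1.0881) - Φ(-2.8320) ≈ 0.8594

Answer: β ≈ 0.8594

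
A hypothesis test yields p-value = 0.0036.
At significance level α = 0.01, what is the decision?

Answer: reject H₀

Derivation:
Compare p-value to α:
0.0036 < 0.01
Decision: reject H₀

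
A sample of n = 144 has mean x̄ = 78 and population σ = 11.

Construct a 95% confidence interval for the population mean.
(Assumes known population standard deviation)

Confidence level: 95%, α = 0.05
z_0.025 = 1.960
SE = σ/√n = 11/√144 = 0.9167
Margin of error = 1.960 × 0.9167 = 1.7967
CI: x̄ ± margin = 78 ± 1.7967
CI: (76.2033, 79.7967)

Answer: (76.2033, 79.7967)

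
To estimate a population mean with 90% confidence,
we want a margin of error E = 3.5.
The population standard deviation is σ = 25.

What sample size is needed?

z_0.05 = 1.645
n = (z×σ/E)² = (1.645×25/3.5)²
n = 138.0625
Round up: n = 139

Answer: n = 139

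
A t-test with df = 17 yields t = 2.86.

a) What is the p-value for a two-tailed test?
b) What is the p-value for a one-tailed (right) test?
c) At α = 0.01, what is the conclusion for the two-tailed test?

Answer: a) 0.0108, b) 0.0054, c) fail to reject H₀

Derivation:
Using t-distribution with df = 17:
a) Two-tailed: p = 2×P(T > 2.86) = 0.0108
b) One-tailed: p = P(T > 2.86) = 0.0054
c) 0.0108 ≥ 0.01, fail to reject H₀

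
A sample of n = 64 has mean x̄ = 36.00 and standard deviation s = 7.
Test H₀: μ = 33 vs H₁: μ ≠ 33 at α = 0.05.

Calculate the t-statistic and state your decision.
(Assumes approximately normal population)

Answer: t = 3.4286, reject H₀

Derivation:
df = n - 1 = 63
SE = s/√n = 7/√64 = 0.8750
t = (x̄ - μ₀)/SE = (36.00 - 33)/0.8750 = 3.4286
Critical value: t_{0.025,63} = ±1.998
p-value ≈ 0.0011
Decision: reject H₀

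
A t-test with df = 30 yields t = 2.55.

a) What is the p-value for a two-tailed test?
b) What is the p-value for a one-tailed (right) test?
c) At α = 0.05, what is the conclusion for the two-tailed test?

Using t-distribution with df = 30:
a) Two-tailed: p = 2×P(T > 2.55) = 0.0161
b) One-tailed: p = P(T > 2.55) = 0.0081
c) 0.0161 < 0.05, reject H₀

Answer: a) 0.0161, b) 0.0081, c) reject H₀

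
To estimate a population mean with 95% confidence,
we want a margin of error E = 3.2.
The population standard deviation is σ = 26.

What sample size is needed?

Answer: n = 254

Derivation:
z_0.025 = 1.960
n = (z×σ/E)² = (1.960×26/3.2)²
n = 253.6056
Round up: n = 254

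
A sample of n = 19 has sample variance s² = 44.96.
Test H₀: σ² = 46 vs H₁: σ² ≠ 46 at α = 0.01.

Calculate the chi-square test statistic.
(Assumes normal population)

df = n - 1 = 18
χ² = (n-1)s²/σ₀² = 18×44.96/46 = 17.5930
Critical values: χ²_{0.995,18} = 6.265, χ²_{0.005,18} = 37.156
Rejection region: χ² < 6.265 or χ² > 37.156
Decision: fail to reject H₀

Answer: χ² = 17.5930, fail to reject H₀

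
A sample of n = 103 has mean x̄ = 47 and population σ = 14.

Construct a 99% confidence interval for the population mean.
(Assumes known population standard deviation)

Confidence level: 99%, α = 0.01
z_0.005 = 2.576
SE = σ/√n = 14/√103 = 1.3795
Margin of error = 2.576 × 1.3795 = 3.5536
CI: x̄ ± margin = 47 ± 3.5536
CI: (43.4464, 50.5536)

Answer: (43.4464, 50.5536)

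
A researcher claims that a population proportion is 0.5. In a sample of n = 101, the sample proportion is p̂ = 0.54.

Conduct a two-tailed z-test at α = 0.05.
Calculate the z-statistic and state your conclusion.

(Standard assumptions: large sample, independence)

Answer: z = 0.8040, fail to reject H₀

Derivation:
H₀: p = 0.5, H₁: p ≠ 0.5
Standard error: SE = √(p₀(1-p₀)/n) = √(0.5×0.5/101) = 0.049752
z-statistic: z = (p̂ - p₀)/SE = (0.54 - 0.5)/0.049752 = 0.8040
Critical value: z_0.025 = ±1.960
p-value = 0.4214
Decision: fail to reject H₀ at α = 0.05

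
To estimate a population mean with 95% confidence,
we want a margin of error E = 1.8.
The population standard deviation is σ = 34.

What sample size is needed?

z_0.025 = 1.960
n = (z×σ/E)² = (1.960×34/1.8)²
n = 1370.6449
Round up: n = 1371

Answer: n = 1371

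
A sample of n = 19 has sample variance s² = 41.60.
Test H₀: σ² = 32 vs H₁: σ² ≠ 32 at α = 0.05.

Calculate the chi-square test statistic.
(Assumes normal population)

df = n - 1 = 18
χ² = (n-1)s²/σ₀² = 18×41.60/32 = 23.4000
Critical values: χ²_{0.975,18} = 8.231, χ²_{0.025,18} = 31.526
Rejection region: χ² < 8.231 or χ² > 31.526
Decision: fail to reject H₀

Answer: χ² = 23.4000, fail to reject H₀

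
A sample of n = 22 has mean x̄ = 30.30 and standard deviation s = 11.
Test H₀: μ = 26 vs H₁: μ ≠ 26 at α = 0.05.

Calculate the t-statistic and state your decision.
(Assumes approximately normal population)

df = n - 1 = 21
SE = s/√n = 11/√22 = 2.3452
t = (x̄ - μ₀)/SE = (30.30 - 26)/2.3452 = 1.8335
Critical value: t_{0.025,21} = ±2.080
p-value ≈ 0.0809
Decision: fail to reject H₀

Answer: t = 1.8335, fail to reject H₀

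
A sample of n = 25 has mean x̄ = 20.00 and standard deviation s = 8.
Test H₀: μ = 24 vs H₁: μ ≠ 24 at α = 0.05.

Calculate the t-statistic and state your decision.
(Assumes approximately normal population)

df = n - 1 = 24
SE = s/√n = 8/√25 = 1.6000
t = (x̄ - μ₀)/SE = (20.00 - 24)/1.6000 = -2.5000
Critical value: t_{0.025,24} = ±2.064
p-value ≈ 0.0197
Decision: reject H₀

Answer: t = -2.5000, reject H₀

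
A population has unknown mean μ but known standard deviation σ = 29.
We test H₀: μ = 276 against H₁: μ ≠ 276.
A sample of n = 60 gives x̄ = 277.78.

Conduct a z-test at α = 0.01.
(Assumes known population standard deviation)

Standard error: SE = σ/√n = 29/√60 = 3.7439
z-statistic: z = (x̄ - μ₀)/SE = (277.78 - 276)/3.7439 = 0.4754
Critical value: ±2.576
p-value = 0.6345
Decision: fail to reject H₀

Answer: z = 0.4754, fail to reject H₀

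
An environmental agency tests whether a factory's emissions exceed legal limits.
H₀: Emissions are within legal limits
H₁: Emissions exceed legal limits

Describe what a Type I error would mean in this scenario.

A Type I error (probability α) occurs when we reject a true H₀.
A Type II error (probability β) occurs when we fail to reject a false H₀.

Answer: Citing a compliant factory for excess emissions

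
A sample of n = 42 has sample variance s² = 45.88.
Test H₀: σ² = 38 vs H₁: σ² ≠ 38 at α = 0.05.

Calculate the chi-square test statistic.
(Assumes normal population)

Answer: χ² = 49.5021, fail to reject H₀

Derivation:
df = n - 1 = 41
χ² = (n-1)s²/σ₀² = 41×45.88/38 = 49.5021
Critical values: χ²_{0.975,41} = 25.215, χ²_{0.025,41} = 60.561
Rejection region: χ² < 25.215 or χ² > 60.561
Decision: fail to reject H₀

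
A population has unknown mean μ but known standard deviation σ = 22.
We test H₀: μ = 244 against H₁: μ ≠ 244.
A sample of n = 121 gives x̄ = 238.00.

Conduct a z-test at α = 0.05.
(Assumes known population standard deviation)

Answer: z = -3.0000, reject H₀

Derivation:
Standard error: SE = σ/√n = 22/√121 = 2.0000
z-statistic: z = (x̄ - μ₀)/SE = (238.00 - 244)/2.0000 = -3.0000
Critical value: ±1.960
p-value = 0.0027
Decision: reject H₀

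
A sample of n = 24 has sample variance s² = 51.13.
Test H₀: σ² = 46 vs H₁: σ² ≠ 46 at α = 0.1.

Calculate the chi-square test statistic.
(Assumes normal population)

Answer: χ² = 25.5650, fail to reject H₀

Derivation:
df = n - 1 = 23
χ² = (n-1)s²/σ₀² = 23×51.13/46 = 25.5650
Critical values: χ²_{0.95,23} = 13.091, χ²_{0.05,23} = 35.172
Rejection region: χ² < 13.091 or χ² > 35.172
Decision: fail to reject H₀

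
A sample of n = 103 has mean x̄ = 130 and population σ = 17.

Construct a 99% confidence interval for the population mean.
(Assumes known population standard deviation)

Answer: (125.6849, 134.3151)

Derivation:
Confidence level: 99%, α = 0.01
z_0.005 = 2.576
SE = σ/√n = 17/√103 = 1.6751
Margin of error = 2.576 × 1.6751 = 4.3151
CI: x̄ ± margin = 130 ± 4.3151
CI: (125.6849, 134.3151)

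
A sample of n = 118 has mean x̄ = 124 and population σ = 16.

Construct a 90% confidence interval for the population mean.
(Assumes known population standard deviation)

Answer: (121.5771, 126.4229)

Derivation:
Confidence level: 90%, α = 0.1
z_0.05 = 1.645
SE = σ/√n = 16/√118 = 1.4729
Margin of error = 1.645 × 1.4729 = 2.4229
CI: x̄ ± margin = 124 ± 2.4229
CI: (121.5771, 126.4229)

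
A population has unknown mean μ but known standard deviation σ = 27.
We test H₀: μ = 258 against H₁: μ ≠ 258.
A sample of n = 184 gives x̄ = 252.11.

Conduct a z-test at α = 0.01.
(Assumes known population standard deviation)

Standard error: SE = σ/√n = 27/√184 = 1.9905
z-statistic: z = (x̄ - μ₀)/SE = (252.11 - 258)/1.9905 = -2.9591
Critical value: ±2.576
p-value = 0.0031
Decision: reject H₀

Answer: z = -2.9591, reject H₀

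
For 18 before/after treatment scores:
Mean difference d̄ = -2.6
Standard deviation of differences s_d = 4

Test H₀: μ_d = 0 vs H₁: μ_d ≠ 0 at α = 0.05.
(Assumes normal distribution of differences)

Answer: t = -2.7577, reject H₀

Derivation:
df = n - 1 = 17
SE = s_d/√n = 4/√18 = 0.9428
t = d̄/SE = -2.6/0.9428 = -2.7577
Critical value: t_{0.025,17} = ±2.110
p-value ≈ 0.0134
Decision: reject H₀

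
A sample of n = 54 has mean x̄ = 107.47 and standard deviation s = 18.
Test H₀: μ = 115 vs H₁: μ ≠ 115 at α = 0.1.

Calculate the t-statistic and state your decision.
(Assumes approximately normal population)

df = n - 1 = 53
SE = s/√n = 18/√54 = 2.4495
t = (x̄ - μ₀)/SE = (107.47 - 115)/2.4495 = -3.0741
Critical value: t_{0.05,53} = ±1.674
p-value ≈ 0.0033
Decision: reject H₀

Answer: t = -3.0741, reject H₀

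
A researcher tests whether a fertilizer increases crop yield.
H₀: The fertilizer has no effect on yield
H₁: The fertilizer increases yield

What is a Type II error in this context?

Answer: Failing to recommend an effective fertilizer

Derivation:
Type I error: rejecting H₀ when it is actually true (false positive).
Type II error: failing to reject H₀ when H₁ is actually true (false negative).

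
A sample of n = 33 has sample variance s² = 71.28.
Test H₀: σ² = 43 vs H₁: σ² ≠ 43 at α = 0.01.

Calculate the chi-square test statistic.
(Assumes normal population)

df = n - 1 = 32
χ² = (n-1)s²/σ₀² = 32×71.28/43 = 53.0456
Critical values: χ²_{0.995,32} = 15.134, χ²_{0.005,32} = 56.328
Rejection region: χ² < 15.134 or χ² > 56.328
Decision: fail to reject H₀

Answer: χ² = 53.0456, fail to reject H₀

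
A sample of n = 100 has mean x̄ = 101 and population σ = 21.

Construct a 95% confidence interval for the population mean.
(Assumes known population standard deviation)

Answer: (96.8840, 105.1160)

Derivation:
Confidence level: 95%, α = 0.05
z_0.025 = 1.960
SE = σ/√n = 21/√100 = 2.1000
Margin of error = 1.960 × 2.1000 = 4.1160
CI: x̄ ± margin = 101 ± 4.1160
CI: (96.8840, 105.1160)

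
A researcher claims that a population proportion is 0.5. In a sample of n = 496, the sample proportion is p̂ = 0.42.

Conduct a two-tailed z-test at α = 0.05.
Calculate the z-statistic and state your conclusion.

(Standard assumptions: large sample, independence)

H₀: p = 0.5, H₁: p ≠ 0.5
Standard error: SE = √(p₀(1-p₀)/n) = √(0.5×0.5/496) = 0.022451
z-statistic: z = (p̂ - p₀)/SE = (0.42 - 0.5)/0.022451 = -3.5633
Critical value: z_0.025 = ±1.960
p-value = 0.0004
Decision: reject H₀ at α = 0.05

Answer: z = -3.5633, reject H₀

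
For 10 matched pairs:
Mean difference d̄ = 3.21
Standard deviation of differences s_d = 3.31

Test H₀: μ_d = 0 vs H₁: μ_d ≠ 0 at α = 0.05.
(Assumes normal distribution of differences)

Answer: t = 3.0668, reject H₀

Derivation:
df = n - 1 = 9
SE = s_d/√n = 3.31/√10 = 1.0467
t = d̄/SE = 3.21/1.0467 = 3.0668
Critical value: t_{0.025,9} = ±2.262
p-value ≈ 0.0134
Decision: reject H₀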